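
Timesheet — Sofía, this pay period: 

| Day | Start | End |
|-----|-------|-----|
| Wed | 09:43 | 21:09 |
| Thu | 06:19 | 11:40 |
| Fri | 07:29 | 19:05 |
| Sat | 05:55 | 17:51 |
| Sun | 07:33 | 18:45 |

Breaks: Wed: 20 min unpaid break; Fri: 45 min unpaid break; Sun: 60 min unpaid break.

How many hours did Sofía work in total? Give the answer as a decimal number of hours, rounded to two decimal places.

49.43 hours

Wed: 09:43–21:09 = 11 h 26 min; less 20 min break → 11 h 6 min
Thu: 06:19–11:40 = 5 h 21 min
Fri: 07:29–19:05 = 11 h 36 min; less 45 min break → 10 h 51 min
Sat: 05:55–17:51 = 11 h 56 min
Sun: 07:33–18:45 = 11 h 12 min; less 60 min break → 10 h 12 min
Total: 11 h 6 min + 5 h 21 min + 10 h 51 min + 11 h 56 min + 10 h 12 min = 49 h 26 min.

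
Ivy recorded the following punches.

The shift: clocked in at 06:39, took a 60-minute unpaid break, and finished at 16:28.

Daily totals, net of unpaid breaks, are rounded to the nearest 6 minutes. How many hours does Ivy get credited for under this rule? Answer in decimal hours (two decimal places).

The shift: 06:39–16:28 = 9 h 49 min − 60 min = 8 h 49 min → rounds to 8 h 48 min

8.80 hours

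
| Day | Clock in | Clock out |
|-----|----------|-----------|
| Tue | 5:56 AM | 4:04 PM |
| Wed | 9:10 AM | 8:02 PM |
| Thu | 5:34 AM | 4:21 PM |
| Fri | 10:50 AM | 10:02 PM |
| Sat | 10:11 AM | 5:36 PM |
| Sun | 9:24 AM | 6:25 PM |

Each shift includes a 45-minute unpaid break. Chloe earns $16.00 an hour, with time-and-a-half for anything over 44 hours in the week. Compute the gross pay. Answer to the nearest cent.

Tue: 5:56 AM–4:04 PM = 10 h 8 min; less 45 min break → 9 h 23 min
Wed: 9:10 AM–8:02 PM = 10 h 52 min; less 45 min break → 10 h 7 min
Thu: 5:34 AM–4:21 PM = 10 h 47 min; less 45 min break → 10 h 2 min
Fri: 10:50 AM–10:02 PM = 11 h 12 min; less 45 min break → 10 h 27 min
Sat: 10:11 AM–5:36 PM = 7 h 25 min; less 45 min break → 6 h 40 min
Sun: 9:24 AM–6:25 PM = 9 h 1 min; less 45 min break → 8 h 16 min
Total worked: 54 h 55 min = 3295 min.
Regular 44 h 0 min = 2640 min at $16.00/h; overtime 10 h 55 min = 655 min at $24.00/h.
Pay = (2640 × $16.00 + 655 × $24.00) ÷ 60 = $966.00.

$966.00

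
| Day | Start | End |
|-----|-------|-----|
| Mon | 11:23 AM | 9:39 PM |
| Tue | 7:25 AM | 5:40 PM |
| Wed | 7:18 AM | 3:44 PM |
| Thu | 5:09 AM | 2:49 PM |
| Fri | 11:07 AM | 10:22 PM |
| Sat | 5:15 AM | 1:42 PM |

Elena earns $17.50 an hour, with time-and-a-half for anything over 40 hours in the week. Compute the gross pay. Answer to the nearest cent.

$1180.81

Mon: 11:23 AM–9:39 PM = 10 h 16 min
Tue: 7:25 AM–5:40 PM = 10 h 15 min
Wed: 7:18 AM–3:44 PM = 8 h 26 min
Thu: 5:09 AM–2:49 PM = 9 h 40 min
Fri: 11:07 AM–10:22 PM = 11 h 15 min
Sat: 5:15 AM–1:42 PM = 8 h 27 min
Total worked: 58 h 19 min = 3499 min.
Regular 40 h 0 min = 2400 min at $17.50/h; overtime 18 h 19 min = 1099 min at $26.25/h.
Pay = (2400 × $17.50 + 1099 × $26.25) ÷ 60 = $1180.81.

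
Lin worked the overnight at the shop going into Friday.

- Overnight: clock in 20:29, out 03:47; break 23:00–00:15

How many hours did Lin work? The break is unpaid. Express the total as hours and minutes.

Overnight: 20:29 → midnight = 3 h 31 min; midnight → 03:47 = 3 h 47 min; span 7 h 18 min; less 75 min break → 6 h 3 min

6 h 3 min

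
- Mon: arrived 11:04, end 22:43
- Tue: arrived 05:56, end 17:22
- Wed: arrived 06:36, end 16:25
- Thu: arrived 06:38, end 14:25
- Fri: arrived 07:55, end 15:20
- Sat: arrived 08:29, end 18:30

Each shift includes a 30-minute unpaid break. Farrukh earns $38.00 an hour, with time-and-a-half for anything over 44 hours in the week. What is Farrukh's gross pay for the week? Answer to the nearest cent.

Mon: 11:04–22:43 = 11 h 39 min; less 30 min break → 11 h 9 min
Tue: 05:56–17:22 = 11 h 26 min; less 30 min break → 10 h 56 min
Wed: 06:36–16:25 = 9 h 49 min; less 30 min break → 9 h 19 min
Thu: 06:38–14:25 = 7 h 47 min; less 30 min break → 7 h 17 min
Fri: 07:55–15:20 = 7 h 25 min; less 30 min break → 6 h 55 min
Sat: 08:29–18:30 = 10 h 1 min; less 30 min break → 9 h 31 min
Total worked: 55 h 7 min = 3307 min.
Regular 44 h 0 min = 2640 min at $38.00/h; overtime 11 h 7 min = 667 min at $57.00/h.
Pay = (2640 × $38.00 + 667 × $57.00) ÷ 60 = $2305.65.

$2305.65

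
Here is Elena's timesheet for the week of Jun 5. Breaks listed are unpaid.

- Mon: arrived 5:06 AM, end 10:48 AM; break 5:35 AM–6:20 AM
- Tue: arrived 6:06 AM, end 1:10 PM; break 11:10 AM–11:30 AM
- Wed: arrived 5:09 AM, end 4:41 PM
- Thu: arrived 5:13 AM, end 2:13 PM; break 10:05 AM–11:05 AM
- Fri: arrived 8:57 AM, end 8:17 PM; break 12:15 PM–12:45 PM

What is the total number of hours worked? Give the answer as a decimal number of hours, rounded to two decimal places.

42.05 hours

Mon: 5:06 AM–10:48 AM = 5 h 42 min; less 45 min break → 4 h 57 min
Tue: 6:06 AM–1:10 PM = 7 h 4 min; less 20 min break → 6 h 44 min
Wed: 5:09 AM–4:41 PM = 11 h 32 min
Thu: 5:13 AM–2:13 PM = 9 h 0 min; less 60 min break → 8 h 0 min
Fri: 8:57 AM–8:17 PM = 11 h 20 min; less 30 min break → 10 h 50 min
Total: 4 h 57 min + 6 h 44 min + 11 h 32 min + 8 h 0 min + 10 h 50 min = 42 h 3 min.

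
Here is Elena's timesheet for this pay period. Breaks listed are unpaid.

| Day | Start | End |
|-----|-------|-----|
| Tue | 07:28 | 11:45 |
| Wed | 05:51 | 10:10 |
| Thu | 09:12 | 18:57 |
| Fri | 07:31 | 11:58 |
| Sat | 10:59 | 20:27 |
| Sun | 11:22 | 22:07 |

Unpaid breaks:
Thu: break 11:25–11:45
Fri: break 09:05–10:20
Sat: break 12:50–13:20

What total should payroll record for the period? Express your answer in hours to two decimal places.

40.93 hours

Tue: 07:28–11:45 = 4 h 17 min
Wed: 05:51–10:10 = 4 h 19 min
Thu: 09:12–18:57 = 9 h 45 min; less 20 min break → 9 h 25 min
Fri: 07:31–11:58 = 4 h 27 min; less 75 min break → 3 h 12 min
Sat: 10:59–20:27 = 9 h 28 min; less 30 min break → 8 h 58 min
Sun: 11:22–22:07 = 10 h 45 min
Total: 4 h 17 min + 4 h 19 min + 9 h 25 min + 3 h 12 min + 8 h 58 min + 10 h 45 min = 40 h 56 min.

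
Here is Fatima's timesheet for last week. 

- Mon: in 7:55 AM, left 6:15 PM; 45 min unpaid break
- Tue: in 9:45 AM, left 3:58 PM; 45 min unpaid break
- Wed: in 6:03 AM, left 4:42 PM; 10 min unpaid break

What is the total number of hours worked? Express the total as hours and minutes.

25 h 32 min

Mon: 7:55 AM–6:15 PM = 10 h 20 min; less 45 min break → 9 h 35 min
Tue: 9:45 AM–3:58 PM = 6 h 13 min; less 45 min break → 5 h 28 min
Wed: 6:03 AM–4:42 PM = 10 h 39 min; less 10 min break → 10 h 29 min
Total: 9 h 35 min + 5 h 28 min + 10 h 29 min = 25 h 32 min.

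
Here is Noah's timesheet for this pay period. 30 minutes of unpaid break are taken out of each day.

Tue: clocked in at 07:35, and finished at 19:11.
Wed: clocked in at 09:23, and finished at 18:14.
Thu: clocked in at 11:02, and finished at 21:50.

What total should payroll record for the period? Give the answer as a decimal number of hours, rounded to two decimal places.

Tue: 07:35–19:11 = 11 h 36 min; less 30 min break → 11 h 6 min
Wed: 09:23–18:14 = 8 h 51 min; less 30 min break → 8 h 21 min
Thu: 11:02–21:50 = 10 h 48 min; less 30 min break → 10 h 18 min
Total: 11 h 6 min + 8 h 21 min + 10 h 18 min = 29 h 45 min.

29.75 hours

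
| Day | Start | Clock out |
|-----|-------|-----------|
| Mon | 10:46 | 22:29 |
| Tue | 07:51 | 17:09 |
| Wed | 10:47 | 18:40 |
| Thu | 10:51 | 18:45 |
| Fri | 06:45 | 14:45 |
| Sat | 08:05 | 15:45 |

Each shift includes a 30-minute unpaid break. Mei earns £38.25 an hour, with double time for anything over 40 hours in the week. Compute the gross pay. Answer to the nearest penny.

£2254.20

Mon: 10:46–22:29 = 11 h 43 min; less 30 min break → 11 h 13 min
Tue: 07:51–17:09 = 9 h 18 min; less 30 min break → 8 h 48 min
Wed: 10:47–18:40 = 7 h 53 min; less 30 min break → 7 h 23 min
Thu: 10:51–18:45 = 7 h 54 min; less 30 min break → 7 h 24 min
Fri: 06:45–14:45 = 8 h 0 min; less 30 min break → 7 h 30 min
Sat: 08:05–15:45 = 7 h 40 min; less 30 min break → 7 h 10 min
Total worked: 49 h 28 min = 2968 min.
Regular 40 h 0 min = 2400 min at £38.25/h; overtime 9 h 28 min = 568 min at £76.50/h.
Pay = (2400 × £38.25 + 568 × £76.50) ÷ 60 = £2254.20.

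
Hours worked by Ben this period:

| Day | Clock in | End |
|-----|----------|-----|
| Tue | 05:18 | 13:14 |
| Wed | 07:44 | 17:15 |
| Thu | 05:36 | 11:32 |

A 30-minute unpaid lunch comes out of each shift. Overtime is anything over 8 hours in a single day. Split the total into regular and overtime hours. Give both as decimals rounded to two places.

Regular 20.87 hours, overtime 1.02 hours

Tue: 05:18–13:14 = 7 h 56 min; less 30 min break → 7 h 26 min
Wed: 07:44–17:15 = 9 h 31 min; less 30 min break → 9 h 1 min
Thu: 05:36–11:32 = 5 h 56 min; less 30 min break → 5 h 26 min
Tue reg 7 h 26 min / OT 0 h 0 min; Wed reg 8 h 0 min / OT 1 h 1 min; Thu reg 5 h 26 min / OT 0 h 0 min.
Totals: regular 20 h 52 min, overtime 1 h 1 min.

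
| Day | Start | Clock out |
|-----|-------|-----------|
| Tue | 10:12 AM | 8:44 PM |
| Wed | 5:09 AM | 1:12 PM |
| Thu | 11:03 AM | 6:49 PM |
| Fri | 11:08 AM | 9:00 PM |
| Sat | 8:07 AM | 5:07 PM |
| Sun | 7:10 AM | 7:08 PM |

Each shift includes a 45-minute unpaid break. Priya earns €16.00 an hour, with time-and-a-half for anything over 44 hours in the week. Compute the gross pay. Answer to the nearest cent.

Tue: 10:12 AM–8:44 PM = 10 h 32 min; less 45 min break → 9 h 47 min
Wed: 5:09 AM–1:12 PM = 8 h 3 min; less 45 min break → 7 h 18 min
Thu: 11:03 AM–6:49 PM = 7 h 46 min; less 45 min break → 7 h 1 min
Fri: 11:08 AM–9:00 PM = 9 h 52 min; less 45 min break → 9 h 7 min
Sat: 8:07 AM–5:07 PM = 9 h 0 min; less 45 min break → 8 h 15 min
Sun: 7:10 AM–7:08 PM = 11 h 58 min; less 45 min break → 11 h 13 min
Total worked: 52 h 41 min = 3161 min.
Regular 44 h 0 min = 2640 min at €16.00/h; overtime 8 h 41 min = 521 min at €24.00/h.
Pay = (2640 × €16.00 + 521 × €24.00) ÷ 60 = €912.40.

€912.40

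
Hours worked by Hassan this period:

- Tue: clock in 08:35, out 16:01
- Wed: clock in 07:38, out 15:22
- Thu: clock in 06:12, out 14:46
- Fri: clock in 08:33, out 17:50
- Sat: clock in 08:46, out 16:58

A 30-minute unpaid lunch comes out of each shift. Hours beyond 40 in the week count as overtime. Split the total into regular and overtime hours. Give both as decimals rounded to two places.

Regular 38.72 hours, overtime 0.00 hours

Tue: 08:35–16:01 = 7 h 26 min; less 30 min break → 6 h 56 min
Wed: 07:38–15:22 = 7 h 44 min; less 30 min break → 7 h 14 min
Thu: 06:12–14:46 = 8 h 34 min; less 30 min break → 8 h 4 min
Fri: 08:33–17:50 = 9 h 17 min; less 30 min break → 8 h 47 min
Sat: 08:46–16:58 = 8 h 12 min; less 30 min break → 7 h 42 min
Total worked: 38 h 43 min = 38.72 h.
Threshold 40 h → overtime 0 h 0 min, regular 38 h 43 min.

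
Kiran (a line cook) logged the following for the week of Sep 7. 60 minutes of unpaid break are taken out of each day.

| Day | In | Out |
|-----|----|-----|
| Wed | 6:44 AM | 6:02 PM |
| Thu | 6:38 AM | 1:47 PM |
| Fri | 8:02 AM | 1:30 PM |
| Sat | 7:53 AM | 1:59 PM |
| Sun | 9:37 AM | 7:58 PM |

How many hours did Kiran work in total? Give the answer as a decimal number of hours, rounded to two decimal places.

Wed: 6:44 AM–6:02 PM = 11 h 18 min; less 60 min break → 10 h 18 min
Thu: 6:38 AM–1:47 PM = 7 h 9 min; less 60 min break → 6 h 9 min
Fri: 8:02 AM–1:30 PM = 5 h 28 min; less 60 min break → 4 h 28 min
Sat: 7:53 AM–1:59 PM = 6 h 6 min; less 60 min break → 5 h 6 min
Sun: 9:37 AM–7:58 PM = 10 h 21 min; less 60 min break → 9 h 21 min
Total: 10 h 18 min + 6 h 9 min + 4 h 28 min + 5 h 6 min + 9 h 21 min = 35 h 22 min.

35.37 hours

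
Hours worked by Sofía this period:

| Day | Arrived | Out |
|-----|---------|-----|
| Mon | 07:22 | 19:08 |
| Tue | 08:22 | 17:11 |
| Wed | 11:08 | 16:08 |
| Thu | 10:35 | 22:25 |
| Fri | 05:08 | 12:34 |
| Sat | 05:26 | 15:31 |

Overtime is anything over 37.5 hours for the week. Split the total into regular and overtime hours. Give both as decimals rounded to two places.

Regular 37.50 hours, overtime 17.43 hours

Mon: 07:22–19:08 = 11 h 46 min
Tue: 08:22–17:11 = 8 h 49 min
Wed: 11:08–16:08 = 5 h 0 min
Thu: 10:35–22:25 = 11 h 50 min
Fri: 05:08–12:34 = 7 h 26 min
Sat: 05:26–15:31 = 10 h 5 min
Total worked: 54 h 56 min = 54.93 h.
Threshold 37.5 h → overtime 17 h 26 min, regular 37 h 30 min.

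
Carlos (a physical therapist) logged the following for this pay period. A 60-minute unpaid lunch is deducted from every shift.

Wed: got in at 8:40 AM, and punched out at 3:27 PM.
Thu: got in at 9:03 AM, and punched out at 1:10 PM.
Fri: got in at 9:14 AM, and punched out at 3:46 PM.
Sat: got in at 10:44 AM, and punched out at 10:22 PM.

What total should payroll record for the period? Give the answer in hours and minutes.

25 h 4 min

Wed: 8:40 AM–3:27 PM = 6 h 47 min; less 60 min break → 5 h 47 min
Thu: 9:03 AM–1:10 PM = 4 h 7 min; less 60 min break → 3 h 7 min
Fri: 9:14 AM–3:46 PM = 6 h 32 min; less 60 min break → 5 h 32 min
Sat: 10:44 AM–10:22 PM = 11 h 38 min; less 60 min break → 10 h 38 min
Total: 5 h 47 min + 3 h 7 min + 5 h 32 min + 10 h 38 min = 25 h 4 min.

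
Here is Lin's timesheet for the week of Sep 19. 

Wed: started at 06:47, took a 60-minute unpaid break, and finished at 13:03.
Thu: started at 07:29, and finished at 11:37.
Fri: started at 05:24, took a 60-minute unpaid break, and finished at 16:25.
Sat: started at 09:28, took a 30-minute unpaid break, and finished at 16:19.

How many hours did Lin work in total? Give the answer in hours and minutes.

25 h 46 min

Wed: 06:47–13:03 = 6 h 16 min; less 60 min break → 5 h 16 min
Thu: 07:29–11:37 = 4 h 8 min
Fri: 05:24–16:25 = 11 h 1 min; less 60 min break → 10 h 1 min
Sat: 09:28–16:19 = 6 h 51 min; less 30 min break → 6 h 21 min
Total: 5 h 16 min + 4 h 8 min + 10 h 1 min + 6 h 21 min = 25 h 46 min.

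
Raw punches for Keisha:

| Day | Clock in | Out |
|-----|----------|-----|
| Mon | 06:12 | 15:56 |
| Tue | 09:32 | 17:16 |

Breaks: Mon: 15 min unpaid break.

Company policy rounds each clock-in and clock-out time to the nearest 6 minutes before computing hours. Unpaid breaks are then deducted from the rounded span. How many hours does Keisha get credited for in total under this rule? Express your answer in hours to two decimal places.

Mon: in 06:12→06:12, out 15:56→15:54; 9 h 42 min − 15 min = 9 h 27 min
Tue: in 09:32→09:30, out 17:16→17:18; 7 h 48 min
Total credited: 17 h 15 min.

17.25 hours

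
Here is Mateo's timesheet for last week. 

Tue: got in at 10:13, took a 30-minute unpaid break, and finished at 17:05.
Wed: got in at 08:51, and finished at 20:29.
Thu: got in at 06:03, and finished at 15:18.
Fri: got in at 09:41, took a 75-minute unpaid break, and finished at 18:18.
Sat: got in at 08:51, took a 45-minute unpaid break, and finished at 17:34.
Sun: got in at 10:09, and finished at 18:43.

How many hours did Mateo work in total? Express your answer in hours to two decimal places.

51.15 hours

Tue: 10:13–17:05 = 6 h 52 min; less 30 min break → 6 h 22 min
Wed: 08:51–20:29 = 11 h 38 min
Thu: 06:03–15:18 = 9 h 15 min
Fri: 09:41–18:18 = 8 h 37 min; less 75 min break → 7 h 22 min
Sat: 08:51–17:34 = 8 h 43 min; less 45 min break → 7 h 58 min
Sun: 10:09–18:43 = 8 h 34 min
Total: 6 h 22 min + 11 h 38 min + 9 h 15 min + 7 h 22 min + 7 h 58 min + 8 h 34 min = 51 h 9 min.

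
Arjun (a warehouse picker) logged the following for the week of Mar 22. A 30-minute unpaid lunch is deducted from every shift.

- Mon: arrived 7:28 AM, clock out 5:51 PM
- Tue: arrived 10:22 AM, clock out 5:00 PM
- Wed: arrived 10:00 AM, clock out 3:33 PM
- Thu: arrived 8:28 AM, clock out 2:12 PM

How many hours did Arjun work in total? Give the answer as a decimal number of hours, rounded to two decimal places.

26.30 hours

Mon: 7:28 AM–5:51 PM = 10 h 23 min; less 30 min break → 9 h 53 min
Tue: 10:22 AM–5:00 PM = 6 h 38 min; less 30 min break → 6 h 8 min
Wed: 10:00 AM–3:33 PM = 5 h 33 min; less 30 min break → 5 h 3 min
Thu: 8:28 AM–2:12 PM = 5 h 44 min; less 30 min break → 5 h 14 min
Total: 9 h 53 min + 6 h 8 min + 5 h 3 min + 5 h 14 min = 26 h 18 min.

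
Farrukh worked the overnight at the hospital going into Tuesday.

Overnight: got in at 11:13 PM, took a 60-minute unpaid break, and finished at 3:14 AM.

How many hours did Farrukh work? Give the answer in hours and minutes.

3 h 1 min

Overnight: 11:13 PM → midnight = 0 h 47 min; midnight → 3:14 AM = 3 h 14 min; span 4 h 1 min; less 60 min break → 3 h 1 min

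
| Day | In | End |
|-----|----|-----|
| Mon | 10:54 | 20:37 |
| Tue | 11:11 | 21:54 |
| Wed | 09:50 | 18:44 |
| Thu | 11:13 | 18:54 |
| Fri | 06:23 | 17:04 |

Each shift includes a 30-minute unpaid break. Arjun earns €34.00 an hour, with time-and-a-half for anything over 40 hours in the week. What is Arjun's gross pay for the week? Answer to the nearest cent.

Mon: 10:54–20:37 = 9 h 43 min; less 30 min break → 9 h 13 min
Tue: 11:11–21:54 = 10 h 43 min; less 30 min break → 10 h 13 min
Wed: 09:50–18:44 = 8 h 54 min; less 30 min break → 8 h 24 min
Thu: 11:13–18:54 = 7 h 41 min; less 30 min break → 7 h 11 min
Fri: 06:23–17:04 = 10 h 41 min; less 30 min break → 10 h 11 min
Total worked: 45 h 12 min = 2712 min.
Regular 40 h 0 min = 2400 min at €34.00/h; overtime 5 h 12 min = 312 min at €51.00/h.
Pay = (2400 × €34.00 + 312 × €51.00) ÷ 60 = €1625.20.

€1625.20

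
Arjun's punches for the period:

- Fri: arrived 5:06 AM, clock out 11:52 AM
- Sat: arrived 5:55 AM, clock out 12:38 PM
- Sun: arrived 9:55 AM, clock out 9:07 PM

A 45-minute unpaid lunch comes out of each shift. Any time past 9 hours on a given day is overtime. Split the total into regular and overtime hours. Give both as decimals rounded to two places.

Fri: 5:06 AM–11:52 AM = 6 h 46 min; less 45 min break → 6 h 1 min
Sat: 5:55 AM–12:38 PM = 6 h 43 min; less 45 min break → 5 h 58 min
Sun: 9:55 AM–9:07 PM = 11 h 12 min; less 45 min break → 10 h 27 min
Fri reg 6 h 1 min / OT 0 h 0 min; Sat reg 5 h 58 min / OT 0 h 0 min; Sun reg 9 h 0 min / OT 1 h 27 min.
Totals: regular 20 h 59 min, overtime 1 h 27 min.

Regular 20.98 hours, overtime 1.45 hours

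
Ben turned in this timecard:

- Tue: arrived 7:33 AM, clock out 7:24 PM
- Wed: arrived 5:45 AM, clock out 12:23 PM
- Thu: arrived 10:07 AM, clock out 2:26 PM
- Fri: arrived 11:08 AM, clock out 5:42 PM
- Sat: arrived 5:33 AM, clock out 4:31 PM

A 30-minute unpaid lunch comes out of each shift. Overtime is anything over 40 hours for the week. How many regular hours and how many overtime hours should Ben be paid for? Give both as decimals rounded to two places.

Regular 37.83 hours, overtime 0.00 hours

Tue: 7:33 AM–7:24 PM = 11 h 51 min; less 30 min break → 11 h 21 min
Wed: 5:45 AM–12:23 PM = 6 h 38 min; less 30 min break → 6 h 8 min
Thu: 10:07 AM–2:26 PM = 4 h 19 min; less 30 min break → 3 h 49 min
Fri: 11:08 AM–5:42 PM = 6 h 34 min; less 30 min break → 6 h 4 min
Sat: 5:33 AM–4:31 PM = 10 h 58 min; less 30 min break → 10 h 28 min
Total worked: 37 h 50 min = 37.83 h.
Threshold 40 h → overtime 0 h 0 min, regular 37 h 50 min.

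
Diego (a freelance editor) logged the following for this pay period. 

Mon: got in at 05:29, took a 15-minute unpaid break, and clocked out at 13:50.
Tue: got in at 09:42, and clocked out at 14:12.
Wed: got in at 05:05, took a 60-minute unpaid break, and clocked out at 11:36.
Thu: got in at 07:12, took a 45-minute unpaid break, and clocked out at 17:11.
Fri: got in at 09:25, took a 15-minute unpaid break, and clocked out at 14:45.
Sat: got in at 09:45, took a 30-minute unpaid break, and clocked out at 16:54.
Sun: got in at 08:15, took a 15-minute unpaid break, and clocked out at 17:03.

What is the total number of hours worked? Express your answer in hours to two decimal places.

47.63 hours

Mon: 05:29–13:50 = 8 h 21 min; less 15 min break → 8 h 6 min
Tue: 09:42–14:12 = 4 h 30 min
Wed: 05:05–11:36 = 6 h 31 min; less 60 min break → 5 h 31 min
Thu: 07:12–17:11 = 9 h 59 min; less 45 min break → 9 h 14 min
Fri: 09:25–14:45 = 5 h 20 min; less 15 min break → 5 h 5 min
Sat: 09:45–16:54 = 7 h 9 min; less 30 min break → 6 h 39 min
Sun: 08:15–17:03 = 8 h 48 min; less 15 min break → 8 h 33 min
Total: 8 h 6 min + 4 h 30 min + 5 h 31 min + 9 h 14 min + 5 h 5 min + 6 h 39 min + 8 h 33 min = 47 h 38 min.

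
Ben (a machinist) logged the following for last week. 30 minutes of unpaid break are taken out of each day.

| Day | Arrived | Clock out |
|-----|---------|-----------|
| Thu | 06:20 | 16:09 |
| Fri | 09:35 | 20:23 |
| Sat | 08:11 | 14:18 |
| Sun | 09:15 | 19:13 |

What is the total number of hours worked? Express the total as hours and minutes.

Thu: 06:20–16:09 = 9 h 49 min; less 30 min break → 9 h 19 min
Fri: 09:35–20:23 = 10 h 48 min; less 30 min break → 10 h 18 min
Sat: 08:11–14:18 = 6 h 7 min; less 30 min break → 5 h 37 min
Sun: 09:15–19:13 = 9 h 58 min; less 30 min break → 9 h 28 min
Total: 9 h 19 min + 10 h 18 min + 5 h 37 min + 9 h 28 min = 34 h 42 min.

34 h 42 min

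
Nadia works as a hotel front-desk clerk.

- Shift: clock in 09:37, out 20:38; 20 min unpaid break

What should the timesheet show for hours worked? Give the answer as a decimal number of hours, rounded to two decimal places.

Shift: 09:37–20:38 = 11 h 1 min; less 20 min break → 10 h 41 min

10.68 hours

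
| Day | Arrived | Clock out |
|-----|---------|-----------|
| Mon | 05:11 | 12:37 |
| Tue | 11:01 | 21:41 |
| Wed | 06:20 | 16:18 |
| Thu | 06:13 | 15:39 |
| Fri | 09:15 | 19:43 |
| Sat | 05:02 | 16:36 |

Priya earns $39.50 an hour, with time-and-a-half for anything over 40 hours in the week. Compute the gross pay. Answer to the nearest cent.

Mon: 05:11–12:37 = 7 h 26 min
Tue: 11:01–21:41 = 10 h 40 min
Wed: 06:20–16:18 = 9 h 58 min
Thu: 06:13–15:39 = 9 h 26 min
Fri: 09:15–19:43 = 10 h 28 min
Sat: 05:02–16:36 = 11 h 34 min
Total worked: 59 h 32 min = 3572 min.
Regular 40 h 0 min = 2400 min at $39.50/h; overtime 19 h 32 min = 1172 min at $59.25/h.
Pay = (2400 × $39.50 + 1172 × $59.25) ÷ 60 = $2737.35.

$2737.35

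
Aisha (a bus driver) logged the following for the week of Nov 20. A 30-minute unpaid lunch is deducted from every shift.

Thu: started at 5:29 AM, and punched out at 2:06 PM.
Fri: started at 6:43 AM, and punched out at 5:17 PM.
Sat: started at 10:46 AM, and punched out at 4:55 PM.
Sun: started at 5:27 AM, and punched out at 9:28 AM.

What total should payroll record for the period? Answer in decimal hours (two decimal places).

Thu: 5:29 AM–2:06 PM = 8 h 37 min; less 30 min break → 8 h 7 min
Fri: 6:43 AM–5:17 PM = 10 h 34 min; less 30 min break → 10 h 4 min
Sat: 10:46 AM–4:55 PM = 6 h 9 min; less 30 min break → 5 h 39 min
Sun: 5:27 AM–9:28 AM = 4 h 1 min; less 30 min break → 3 h 31 min
Total: 8 h 7 min + 10 h 4 min + 5 h 39 min + 3 h 31 min = 27 h 21 min.

27.35 hours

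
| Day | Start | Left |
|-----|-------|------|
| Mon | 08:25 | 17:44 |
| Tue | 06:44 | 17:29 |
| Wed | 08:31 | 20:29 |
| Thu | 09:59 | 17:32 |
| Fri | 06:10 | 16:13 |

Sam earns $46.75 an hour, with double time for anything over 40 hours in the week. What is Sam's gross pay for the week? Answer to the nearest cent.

$2770.72

Mon: 08:25–17:44 = 9 h 19 min
Tue: 06:44–17:29 = 10 h 45 min
Wed: 08:31–20:29 = 11 h 58 min
Thu: 09:59–17:32 = 7 h 33 min
Fri: 06:10–16:13 = 10 h 3 min
Total worked: 49 h 38 min = 2978 min.
Regular 40 h 0 min = 2400 min at $46.75/h; overtime 9 h 38 min = 578 min at $93.50/h.
Pay = (2400 × $46.75 + 578 × $93.50) ÷ 60 = $2770.72.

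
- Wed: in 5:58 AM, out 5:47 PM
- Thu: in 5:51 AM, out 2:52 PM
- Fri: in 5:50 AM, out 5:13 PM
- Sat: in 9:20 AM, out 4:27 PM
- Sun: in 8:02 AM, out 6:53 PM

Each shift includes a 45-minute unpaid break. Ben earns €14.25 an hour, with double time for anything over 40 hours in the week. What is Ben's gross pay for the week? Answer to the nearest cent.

Wed: 5:58 AM–5:47 PM = 11 h 49 min; less 45 min break → 11 h 4 min
Thu: 5:51 AM–2:52 PM = 9 h 1 min; less 45 min break → 8 h 16 min
Fri: 5:50 AM–5:13 PM = 11 h 23 min; less 45 min break → 10 h 38 min
Sat: 9:20 AM–4:27 PM = 7 h 7 min; less 45 min break → 6 h 22 min
Sun: 8:02 AM–6:53 PM = 10 h 51 min; less 45 min break → 10 h 6 min
Total worked: 46 h 26 min = 2786 min.
Regular 40 h 0 min = 2400 min at €14.25/h; overtime 6 h 26 min = 386 min at €28.50/h.
Pay = (2400 × €14.25 + 386 × €28.50) ÷ 60 = €753.35.

€753.35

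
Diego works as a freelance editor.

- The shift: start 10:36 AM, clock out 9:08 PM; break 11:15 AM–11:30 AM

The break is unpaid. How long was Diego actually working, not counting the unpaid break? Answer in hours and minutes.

The shift: 10:36 AM–9:08 PM = 10 h 32 min; less 15 min break → 10 h 17 min

10 h 17 min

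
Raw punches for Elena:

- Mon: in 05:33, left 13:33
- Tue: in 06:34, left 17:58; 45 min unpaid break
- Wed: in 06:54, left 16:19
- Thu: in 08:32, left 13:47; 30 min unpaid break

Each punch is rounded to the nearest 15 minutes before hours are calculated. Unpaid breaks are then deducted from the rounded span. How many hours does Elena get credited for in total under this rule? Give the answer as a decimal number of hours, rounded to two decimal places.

Mon: in 05:33→05:30, out 13:33→13:30; 8 h 0 min
Tue: in 06:34→06:30, out 17:58→18:00; 11 h 30 min − 45 min = 10 h 45 min
Wed: in 06:54→07:00, out 16:19→16:15; 9 h 15 min
Thu: in 08:32→08:30, out 13:47→13:45; 5 h 15 min − 30 min = 4 h 45 min
Total credited: 32 h 45 min.

32.75 hours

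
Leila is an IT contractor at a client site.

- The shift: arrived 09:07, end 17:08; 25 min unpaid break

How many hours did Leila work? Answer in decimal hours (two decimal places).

7.60 hours

The shift: 09:07–17:08 = 8 h 1 min; less 25 min break → 7 h 36 min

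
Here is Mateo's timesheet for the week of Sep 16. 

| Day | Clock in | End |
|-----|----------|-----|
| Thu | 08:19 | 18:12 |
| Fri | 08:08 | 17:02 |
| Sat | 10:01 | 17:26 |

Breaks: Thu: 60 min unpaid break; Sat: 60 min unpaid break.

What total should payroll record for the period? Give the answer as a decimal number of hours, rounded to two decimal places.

24.20 hours

Thu: 08:19–18:12 = 9 h 53 min; less 60 min break → 8 h 53 min
Fri: 08:08–17:02 = 8 h 54 min
Sat: 10:01–17:26 = 7 h 25 min; less 60 min break → 6 h 25 min
Total: 8 h 53 min + 8 h 54 min + 6 h 25 min = 24 h 12 min.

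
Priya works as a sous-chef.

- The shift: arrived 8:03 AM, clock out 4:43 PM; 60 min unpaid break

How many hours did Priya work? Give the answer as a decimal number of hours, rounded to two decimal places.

7.67 hours

The shift: 8:03 AM–4:43 PM = 8 h 40 min; less 60 min break → 7 h 40 min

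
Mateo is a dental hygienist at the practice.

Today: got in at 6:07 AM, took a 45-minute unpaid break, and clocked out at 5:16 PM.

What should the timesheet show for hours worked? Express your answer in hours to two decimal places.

Today: 6:07 AM–5:16 PM = 11 h 9 min; less 45 min break → 10 h 24 min

10.40 hours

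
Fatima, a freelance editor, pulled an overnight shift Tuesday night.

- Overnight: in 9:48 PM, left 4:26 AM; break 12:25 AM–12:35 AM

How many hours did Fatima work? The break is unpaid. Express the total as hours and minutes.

6 h 28 min

Overnight: 9:48 PM → midnight = 2 h 12 min; midnight → 4:26 AM = 4 h 26 min; span 6 h 38 min; less 10 min break → 6 h 28 min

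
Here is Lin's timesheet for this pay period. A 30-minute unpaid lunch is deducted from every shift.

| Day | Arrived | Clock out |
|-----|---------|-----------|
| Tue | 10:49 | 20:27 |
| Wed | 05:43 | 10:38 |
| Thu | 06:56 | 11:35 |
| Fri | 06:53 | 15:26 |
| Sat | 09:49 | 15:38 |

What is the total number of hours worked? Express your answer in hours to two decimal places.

Tue: 10:49–20:27 = 9 h 38 min; less 30 min break → 9 h 8 min
Wed: 05:43–10:38 = 4 h 55 min; less 30 min break → 4 h 25 min
Thu: 06:56–11:35 = 4 h 39 min; less 30 min break → 4 h 9 min
Fri: 06:53–15:26 = 8 h 33 min; less 30 min break → 8 h 3 min
Sat: 09:49–15:38 = 5 h 49 min; less 30 min break → 5 h 19 min
Total: 9 h 8 min + 4 h 25 min + 4 h 9 min + 8 h 3 min + 5 h 19 min = 31 h 4 min.

31.07 hours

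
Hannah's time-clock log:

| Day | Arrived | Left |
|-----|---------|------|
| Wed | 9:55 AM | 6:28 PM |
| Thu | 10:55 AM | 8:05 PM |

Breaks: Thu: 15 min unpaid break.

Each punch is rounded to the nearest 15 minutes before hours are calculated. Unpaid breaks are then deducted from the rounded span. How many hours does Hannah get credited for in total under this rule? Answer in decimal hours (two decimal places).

17.25 hours

Wed: in 9:55 AM→10:00 AM, out 6:28 PM→6:30 PM; 8 h 30 min
Thu: in 10:55 AM→11:00 AM, out 8:05 PM→8:00 PM; 9 h 0 min − 15 min = 8 h 45 min
Total credited: 17 h 15 min.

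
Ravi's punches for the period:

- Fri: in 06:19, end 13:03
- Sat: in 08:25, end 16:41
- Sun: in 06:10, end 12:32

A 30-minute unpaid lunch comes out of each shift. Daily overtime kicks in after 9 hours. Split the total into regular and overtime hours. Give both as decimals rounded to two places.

Fri: 06:19–13:03 = 6 h 44 min; less 30 min break → 6 h 14 min
Sat: 08:25–16:41 = 8 h 16 min; less 30 min break → 7 h 46 min
Sun: 06:10–12:32 = 6 h 22 min; less 30 min break → 5 h 52 min
Fri reg 6 h 14 min / OT 0 h 0 min; Sat reg 7 h 46 min / OT 0 h 0 min; Sun reg 5 h 52 min / OT 0 h 0 min.
Totals: regular 19 h 52 min, overtime 0 h 0 min.

Regular 19.87 hours, overtime 0.00 hours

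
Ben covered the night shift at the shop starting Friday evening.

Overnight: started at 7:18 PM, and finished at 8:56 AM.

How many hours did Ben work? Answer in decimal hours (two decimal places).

Overnight: 7:18 PM → midnight = 4 h 42 min; midnight → 8:56 AM = 8 h 56 min; span 13 h 38 min

13.63 hours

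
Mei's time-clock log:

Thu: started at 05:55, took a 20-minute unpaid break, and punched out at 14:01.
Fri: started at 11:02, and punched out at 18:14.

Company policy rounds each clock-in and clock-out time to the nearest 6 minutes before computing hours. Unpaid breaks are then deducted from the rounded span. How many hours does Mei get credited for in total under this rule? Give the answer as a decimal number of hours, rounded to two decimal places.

Thu: in 05:55→05:54, out 14:01→14:00; 8 h 6 min − 20 min = 7 h 46 min
Fri: in 11:02→11:00, out 18:14→18:12; 7 h 12 min
Total credited: 14 h 58 min.

14.97 hours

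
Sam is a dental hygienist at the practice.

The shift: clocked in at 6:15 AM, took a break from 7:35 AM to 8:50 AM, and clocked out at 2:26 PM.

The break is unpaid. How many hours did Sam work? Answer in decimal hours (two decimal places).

The shift: 6:15 AM–2:26 PM = 8 h 11 min; less 75 min break → 6 h 56 min

6.93 hours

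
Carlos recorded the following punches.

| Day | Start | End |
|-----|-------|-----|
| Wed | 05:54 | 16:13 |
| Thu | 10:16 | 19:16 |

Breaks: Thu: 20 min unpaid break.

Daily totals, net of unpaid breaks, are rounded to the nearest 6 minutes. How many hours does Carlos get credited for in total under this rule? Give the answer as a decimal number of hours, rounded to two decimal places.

19.00 hours

Wed: 05:54–16:13 = 10 h 19 min → rounds to 10 h 18 min
Thu: 10:16–19:16 = 9 h 0 min − 20 min = 8 h 40 min → rounds to 8 h 42 min
Total credited: 19 h 0 min.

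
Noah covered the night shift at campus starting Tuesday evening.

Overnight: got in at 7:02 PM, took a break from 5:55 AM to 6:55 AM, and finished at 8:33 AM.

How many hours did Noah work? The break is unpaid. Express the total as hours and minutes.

Overnight: 7:02 PM → midnight = 4 h 58 min; midnight → 8:33 AM = 8 h 33 min; span 13 h 31 min; less 60 min break → 12 h 31 min

12 h 31 min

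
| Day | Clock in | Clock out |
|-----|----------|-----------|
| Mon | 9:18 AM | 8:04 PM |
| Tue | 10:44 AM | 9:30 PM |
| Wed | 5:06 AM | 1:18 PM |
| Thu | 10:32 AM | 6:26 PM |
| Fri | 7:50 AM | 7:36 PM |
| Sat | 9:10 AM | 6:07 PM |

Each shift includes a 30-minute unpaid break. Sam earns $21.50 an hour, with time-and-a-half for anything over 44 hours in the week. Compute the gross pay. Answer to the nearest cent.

$1312.04

Mon: 9:18 AM–8:04 PM = 10 h 46 min; less 30 min break → 10 h 16 min
Tue: 10:44 AM–9:30 PM = 10 h 46 min; less 30 min break → 10 h 16 min
Wed: 5:06 AM–1:18 PM = 8 h 12 min; less 30 min break → 7 h 42 min
Thu: 10:32 AM–6:26 PM = 7 h 54 min; less 30 min break → 7 h 24 min
Fri: 7:50 AM–7:36 PM = 11 h 46 min; less 30 min break → 11 h 16 min
Sat: 9:10 AM–6:07 PM = 8 h 57 min; less 30 min break → 8 h 27 min
Total worked: 55 h 21 min = 3321 min.
Regular 44 h 0 min = 2640 min at $21.50/h; overtime 11 h 21 min = 681 min at $32.25/h.
Pay = (2640 × $21.50 + 681 × $32.25) ÷ 60 = $1312.04.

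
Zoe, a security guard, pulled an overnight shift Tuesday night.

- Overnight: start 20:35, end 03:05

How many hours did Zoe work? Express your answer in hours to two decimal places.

Overnight: 20:35 → midnight = 3 h 25 min; midnight → 03:05 = 3 h 5 min; span 6 h 30 min

6.50 hours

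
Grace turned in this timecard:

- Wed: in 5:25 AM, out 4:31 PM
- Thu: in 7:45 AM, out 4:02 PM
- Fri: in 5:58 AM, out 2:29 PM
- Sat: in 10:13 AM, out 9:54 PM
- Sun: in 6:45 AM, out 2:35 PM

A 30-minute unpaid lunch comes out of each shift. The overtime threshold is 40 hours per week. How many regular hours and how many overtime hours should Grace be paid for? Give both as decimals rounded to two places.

Wed: 5:25 AM–4:31 PM = 11 h 6 min; less 30 min break → 10 h 36 min
Thu: 7:45 AM–4:02 PM = 8 h 17 min; less 30 min break → 7 h 47 min
Fri: 5:58 AM–2:29 PM = 8 h 31 min; less 30 min break → 8 h 1 min
Sat: 10:13 AM–9:54 PM = 11 h 41 min; less 30 min break → 11 h 11 min
Sun: 6:45 AM–2:35 PM = 7 h 50 min; less 30 min break → 7 h 20 min
Total worked: 44 h 55 min = 44.92 h.
Threshold 40 h → overtime 4 h 55 min, regular 40 h 0 min.

Regular 40.00 hours, overtime 4.92 hours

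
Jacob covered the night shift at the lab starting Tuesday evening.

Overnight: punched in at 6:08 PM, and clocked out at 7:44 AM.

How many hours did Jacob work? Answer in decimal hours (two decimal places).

Overnight: 6:08 PM → midnight = 5 h 52 min; midnight → 7:44 AM = 7 h 44 min; span 13 h 36 min

13.60 hours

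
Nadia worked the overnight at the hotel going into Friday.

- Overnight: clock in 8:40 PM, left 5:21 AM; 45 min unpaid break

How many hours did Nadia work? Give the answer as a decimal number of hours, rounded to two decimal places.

Overnight: 8:40 PM → midnight = 3 h 20 min; midnight → 5:21 AM = 5 h 21 min; span 8 h 41 min; less 45 min break → 7 h 56 min

7.93 hours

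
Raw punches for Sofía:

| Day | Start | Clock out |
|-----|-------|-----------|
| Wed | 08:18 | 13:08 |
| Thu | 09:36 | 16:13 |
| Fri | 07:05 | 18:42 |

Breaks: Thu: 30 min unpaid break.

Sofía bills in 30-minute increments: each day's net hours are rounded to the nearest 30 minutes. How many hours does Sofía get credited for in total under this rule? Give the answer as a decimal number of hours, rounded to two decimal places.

22.50 hours

Wed: 08:18–13:08 = 4 h 50 min → rounds to 5 h 0 min
Thu: 09:36–16:13 = 6 h 37 min − 30 min = 6 h 7 min → rounds to 6 h 0 min
Fri: 07:05–18:42 = 11 h 37 min → rounds to 11 h 30 min
Total credited: 22 h 30 min.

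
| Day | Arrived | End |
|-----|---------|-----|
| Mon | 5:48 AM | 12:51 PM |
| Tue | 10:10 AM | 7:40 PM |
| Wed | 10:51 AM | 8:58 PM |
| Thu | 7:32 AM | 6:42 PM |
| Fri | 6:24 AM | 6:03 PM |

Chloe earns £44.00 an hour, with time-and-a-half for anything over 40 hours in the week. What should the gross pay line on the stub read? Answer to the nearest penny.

£2385.90

Mon: 5:48 AM–12:51 PM = 7 h 3 min
Tue: 10:10 AM–7:40 PM = 9 h 30 min
Wed: 10:51 AM–8:58 PM = 10 h 7 min
Thu: 7:32 AM–6:42 PM = 11 h 10 min
Fri: 6:24 AM–6:03 PM = 11 h 39 min
Total worked: 49 h 29 min = 2969 min.
Regular 40 h 0 min = 2400 min at £44.00/h; overtime 9 h 29 min = 569 min at £66.00/h.
Pay = (2400 × £44.00 + 569 × £66.00) ÷ 60 = £2385.90.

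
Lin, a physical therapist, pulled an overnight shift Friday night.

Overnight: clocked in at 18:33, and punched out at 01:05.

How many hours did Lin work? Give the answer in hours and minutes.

6 h 32 min

Overnight: 18:33 → midnight = 5 h 27 min; midnight → 01:05 = 1 h 5 min; span 6 h 32 min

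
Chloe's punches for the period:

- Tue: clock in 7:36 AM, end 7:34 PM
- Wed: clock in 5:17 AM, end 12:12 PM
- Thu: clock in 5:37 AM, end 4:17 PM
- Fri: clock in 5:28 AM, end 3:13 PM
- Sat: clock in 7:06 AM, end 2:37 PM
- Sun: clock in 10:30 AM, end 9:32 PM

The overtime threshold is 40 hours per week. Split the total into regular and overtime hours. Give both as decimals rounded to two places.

Regular 40.00 hours, overtime 17.85 hours

Tue: 7:36 AM–7:34 PM = 11 h 58 min
Wed: 5:17 AM–12:12 PM = 6 h 55 min
Thu: 5:37 AM–4:17 PM = 10 h 40 min
Fri: 5:28 AM–3:13 PM = 9 h 45 min
Sat: 7:06 AM–2:37 PM = 7 h 31 min
Sun: 10:30 AM–9:32 PM = 11 h 2 min
Total worked: 57 h 51 min = 57.85 h.
Threshold 40 h → overtime 17 h 51 min, regular 40 h 0 min.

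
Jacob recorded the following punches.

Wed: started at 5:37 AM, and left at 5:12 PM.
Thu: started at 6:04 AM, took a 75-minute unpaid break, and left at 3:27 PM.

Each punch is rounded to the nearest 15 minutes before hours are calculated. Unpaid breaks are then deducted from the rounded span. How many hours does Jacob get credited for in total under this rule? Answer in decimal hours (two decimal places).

20.00 hours

Wed: in 5:37 AM→5:30 AM, out 5:12 PM→5:15 PM; 11 h 45 min
Thu: in 6:04 AM→6:00 AM, out 3:27 PM→3:30 PM; 9 h 30 min − 75 min = 8 h 15 min
Total credited: 20 h 0 min.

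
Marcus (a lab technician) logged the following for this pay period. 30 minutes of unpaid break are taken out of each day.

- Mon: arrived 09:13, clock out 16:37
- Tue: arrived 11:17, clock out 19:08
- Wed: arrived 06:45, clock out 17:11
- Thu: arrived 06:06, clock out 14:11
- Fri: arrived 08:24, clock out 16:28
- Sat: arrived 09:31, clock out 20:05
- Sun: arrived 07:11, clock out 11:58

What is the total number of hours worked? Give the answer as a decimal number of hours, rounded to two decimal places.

Mon: 09:13–16:37 = 7 h 24 min; less 30 min break → 6 h 54 min
Tue: 11:17–19:08 = 7 h 51 min; less 30 min break → 7 h 21 min
Wed: 06:45–17:11 = 10 h 26 min; less 30 min break → 9 h 56 min
Thu: 06:06–14:11 = 8 h 5 min; less 30 min break → 7 h 35 min
Fri: 08:24–16:28 = 8 h 4 min; less 30 min break → 7 h 34 min
Sat: 09:31–20:05 = 10 h 34 min; less 30 min break → 10 h 4 min
Sun: 07:11–11:58 = 4 h 47 min; less 30 min break → 4 h 17 min
Total: 6 h 54 min + 7 h 21 min + 9 h 56 min + 7 h 35 min + 7 h 34 min + 10 h 4 min + 4 h 17 min = 53 h 41 min.

53.68 hours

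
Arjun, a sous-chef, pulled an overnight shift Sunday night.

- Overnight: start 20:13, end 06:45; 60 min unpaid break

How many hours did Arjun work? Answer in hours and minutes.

Overnight: 20:13 → midnight = 3 h 47 min; midnight → 06:45 = 6 h 45 min; span 10 h 32 min; less 60 min break → 9 h 32 min

9 h 32 min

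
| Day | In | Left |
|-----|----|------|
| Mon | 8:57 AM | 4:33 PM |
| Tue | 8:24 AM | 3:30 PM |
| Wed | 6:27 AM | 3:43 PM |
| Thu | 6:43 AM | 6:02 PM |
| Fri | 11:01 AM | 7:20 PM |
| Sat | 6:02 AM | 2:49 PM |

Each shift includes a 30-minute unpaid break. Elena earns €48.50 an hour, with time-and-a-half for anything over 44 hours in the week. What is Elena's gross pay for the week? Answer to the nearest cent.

€2525.64

Mon: 8:57 AM–4:33 PM = 7 h 36 min; less 30 min break → 7 h 6 min
Tue: 8:24 AM–3:30 PM = 7 h 6 min; less 30 min break → 6 h 36 min
Wed: 6:27 AM–3:43 PM = 9 h 16 min; less 30 min break → 8 h 46 min
Thu: 6:43 AM–6:02 PM = 11 h 19 min; less 30 min break → 10 h 49 min
Fri: 11:01 AM–7:20 PM = 8 h 19 min; less 30 min break → 7 h 49 min
Sat: 6:02 AM–2:49 PM = 8 h 47 min; less 30 min break → 8 h 17 min
Total worked: 49 h 23 min = 2963 min.
Regular 44 h 0 min = 2640 min at €48.50/h; overtime 5 h 23 min = 323 min at €72.75/h.
Pay = (2640 × €48.50 + 323 × €72.75) ÷ 60 = €2525.64.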